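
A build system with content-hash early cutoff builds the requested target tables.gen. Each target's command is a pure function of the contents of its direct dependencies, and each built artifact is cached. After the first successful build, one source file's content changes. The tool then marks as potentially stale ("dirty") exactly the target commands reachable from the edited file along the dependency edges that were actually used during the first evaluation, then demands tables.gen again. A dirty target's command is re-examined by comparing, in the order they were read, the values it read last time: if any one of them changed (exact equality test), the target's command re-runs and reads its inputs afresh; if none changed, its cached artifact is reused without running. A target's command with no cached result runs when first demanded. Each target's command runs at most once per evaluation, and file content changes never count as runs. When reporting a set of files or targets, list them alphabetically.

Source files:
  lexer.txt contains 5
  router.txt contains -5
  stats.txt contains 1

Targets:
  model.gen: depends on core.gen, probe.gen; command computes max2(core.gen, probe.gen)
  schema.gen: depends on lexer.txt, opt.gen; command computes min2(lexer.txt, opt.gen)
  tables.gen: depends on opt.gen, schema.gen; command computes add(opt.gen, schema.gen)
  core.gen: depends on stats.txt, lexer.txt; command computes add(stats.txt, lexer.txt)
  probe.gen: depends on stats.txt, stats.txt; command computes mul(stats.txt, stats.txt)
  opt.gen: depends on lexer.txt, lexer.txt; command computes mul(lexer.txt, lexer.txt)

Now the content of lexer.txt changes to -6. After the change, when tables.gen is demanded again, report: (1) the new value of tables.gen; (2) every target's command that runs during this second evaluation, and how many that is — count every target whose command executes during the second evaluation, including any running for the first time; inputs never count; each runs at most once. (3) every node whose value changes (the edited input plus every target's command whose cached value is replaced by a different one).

First evaluation (everything demanded from the output):
  opt.gen = mul(5, 5) = 25
  schema.gen = min2(5, 25) = 5
  tables.gen = add(25, 5) = 30

Propagation after the edit:
  opt.gen: runs — lexer.txt 5->-6; lexer.txt 5->-6; result 36.
  schema.gen: runs — lexer.txt 5->-6; opt.gen 25->36; result -6.
  tables.gen: runs — opt.gen 25->36; schema.gen 5->-6; result 30 (same value as before).

New value of tables.gen: 30.
Target commands that run: opt.gen, schema.gen, tables.gen — 3 in total.
Values that change: lexer.txt, opt.gen, schema.gen.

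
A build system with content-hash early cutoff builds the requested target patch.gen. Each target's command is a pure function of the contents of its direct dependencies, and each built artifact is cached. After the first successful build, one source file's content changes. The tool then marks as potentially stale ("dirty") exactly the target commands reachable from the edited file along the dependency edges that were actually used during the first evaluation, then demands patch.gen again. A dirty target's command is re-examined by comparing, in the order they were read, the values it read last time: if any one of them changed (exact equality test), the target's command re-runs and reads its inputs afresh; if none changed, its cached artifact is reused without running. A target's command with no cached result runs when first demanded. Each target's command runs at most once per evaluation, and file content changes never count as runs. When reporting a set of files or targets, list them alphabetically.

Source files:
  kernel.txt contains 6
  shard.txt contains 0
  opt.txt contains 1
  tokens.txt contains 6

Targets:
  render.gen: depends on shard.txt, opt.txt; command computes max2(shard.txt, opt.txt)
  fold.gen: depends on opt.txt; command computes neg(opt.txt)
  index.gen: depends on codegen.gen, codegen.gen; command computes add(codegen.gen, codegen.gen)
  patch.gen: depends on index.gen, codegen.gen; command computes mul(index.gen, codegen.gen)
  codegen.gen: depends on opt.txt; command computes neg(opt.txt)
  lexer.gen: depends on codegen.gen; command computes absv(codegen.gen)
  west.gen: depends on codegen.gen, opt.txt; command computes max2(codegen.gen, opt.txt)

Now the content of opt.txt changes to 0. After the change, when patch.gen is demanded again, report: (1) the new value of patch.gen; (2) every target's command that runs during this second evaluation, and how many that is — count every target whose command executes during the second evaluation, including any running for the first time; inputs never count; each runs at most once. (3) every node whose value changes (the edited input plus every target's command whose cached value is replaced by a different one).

New value of patch.gen: 0.
Target commands that run: codegen.gen, index.gen, patch.gen — 3 in total.
Values that change: codegen.gen, index.gen, opt.txt, patch.gen.

First evaluation (everything demanded from the output):
  codegen.gen = neg(1) = -1
  index.gen = add(-1, -1) = -2
  patch.gen = mul(-2, -1) = 2

Propagation after the edit:
  codegen.gen: runs — opt.txt 1->0; result 0.
  index.gen: runs — codegen.gen -1->0; codegen.gen -1->0; result 0.
  patch.gen: runs — index.gen -2->0; codegen.gen -1->0; result 0.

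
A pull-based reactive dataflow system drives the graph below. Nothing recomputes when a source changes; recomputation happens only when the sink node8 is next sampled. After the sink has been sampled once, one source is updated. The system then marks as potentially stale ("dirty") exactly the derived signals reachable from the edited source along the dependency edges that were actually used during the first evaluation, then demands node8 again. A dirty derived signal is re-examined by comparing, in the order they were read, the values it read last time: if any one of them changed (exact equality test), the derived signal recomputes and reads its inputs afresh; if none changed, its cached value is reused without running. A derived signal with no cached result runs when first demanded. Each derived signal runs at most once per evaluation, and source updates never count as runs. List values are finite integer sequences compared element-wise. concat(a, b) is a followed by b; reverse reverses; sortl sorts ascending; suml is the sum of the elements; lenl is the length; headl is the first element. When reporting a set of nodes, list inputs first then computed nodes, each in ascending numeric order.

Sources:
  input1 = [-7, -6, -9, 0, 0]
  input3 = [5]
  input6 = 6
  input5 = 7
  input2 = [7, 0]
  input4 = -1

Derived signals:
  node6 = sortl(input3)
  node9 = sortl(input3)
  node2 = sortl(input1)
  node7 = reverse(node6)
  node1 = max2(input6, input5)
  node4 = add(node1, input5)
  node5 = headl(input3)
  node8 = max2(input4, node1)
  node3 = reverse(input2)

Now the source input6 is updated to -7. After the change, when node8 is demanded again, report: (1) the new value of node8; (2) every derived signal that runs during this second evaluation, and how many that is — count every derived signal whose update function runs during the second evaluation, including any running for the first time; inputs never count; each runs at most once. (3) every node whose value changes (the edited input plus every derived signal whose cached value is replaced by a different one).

New value of node8: 7.
Derived signals that run: node1 — 1 in total.
Values that change: input6.
Key observation: the change is absorbed at node1 — it re-runs but produces the same value, and the output's value is unchanged.

First evaluation (everything demanded from the output):
  node1 = max2(6, 7) = 7
  node8 = max2(-1, 7) = 7

Propagation after the edit:
  node1: runs — input6 6->-7; result 7 (same value as before).
  node8: checked — values it read are unchanged (input4 unchanged, node1 unchanged); reused cached 7 without running.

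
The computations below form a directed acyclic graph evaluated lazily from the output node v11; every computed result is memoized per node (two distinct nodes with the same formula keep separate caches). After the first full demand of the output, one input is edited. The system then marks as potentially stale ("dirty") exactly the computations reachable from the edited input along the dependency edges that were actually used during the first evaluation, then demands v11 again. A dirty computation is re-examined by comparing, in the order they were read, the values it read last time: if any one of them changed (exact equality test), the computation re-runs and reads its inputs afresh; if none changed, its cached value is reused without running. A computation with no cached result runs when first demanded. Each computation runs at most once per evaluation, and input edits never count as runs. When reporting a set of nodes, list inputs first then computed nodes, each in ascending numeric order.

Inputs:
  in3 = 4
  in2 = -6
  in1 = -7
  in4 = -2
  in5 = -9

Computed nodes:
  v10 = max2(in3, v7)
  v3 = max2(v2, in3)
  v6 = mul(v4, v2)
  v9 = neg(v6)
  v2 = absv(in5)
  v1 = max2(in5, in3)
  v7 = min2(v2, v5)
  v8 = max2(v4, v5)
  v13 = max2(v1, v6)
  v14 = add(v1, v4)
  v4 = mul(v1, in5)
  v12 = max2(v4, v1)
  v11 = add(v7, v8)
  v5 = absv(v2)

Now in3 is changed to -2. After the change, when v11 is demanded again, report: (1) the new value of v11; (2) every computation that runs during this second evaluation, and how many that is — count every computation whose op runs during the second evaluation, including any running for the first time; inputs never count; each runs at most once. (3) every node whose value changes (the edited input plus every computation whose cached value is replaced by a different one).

Demanding v11 again yields 27.
4 computations run: v1, v4, v8, v11.
The nodes whose values change: in3, v1, v4, v8, v11.

First demand of the output computes:
  v1 = max2(-9, 4) = 4
  v2 = absv(-9) = 9
  v4 = mul(4, -9) = -36
  v5 = absv(9) = 9
  v7 = min2(9, 9) = 9
  v8 = max2(-36, 9) = 9
  v11 = add(9, 9) = 18

After the edit, cleaning proceeds:
  v1: a read changed (in3 4->-2) — executes, giving -2.
  v4: a read changed (v1 4->-2) — executes, giving 18.
  v8: a read changed (v4 -36->18) — executes, giving 18.
  v11: a read changed (v8 9->18) — executes, giving 27.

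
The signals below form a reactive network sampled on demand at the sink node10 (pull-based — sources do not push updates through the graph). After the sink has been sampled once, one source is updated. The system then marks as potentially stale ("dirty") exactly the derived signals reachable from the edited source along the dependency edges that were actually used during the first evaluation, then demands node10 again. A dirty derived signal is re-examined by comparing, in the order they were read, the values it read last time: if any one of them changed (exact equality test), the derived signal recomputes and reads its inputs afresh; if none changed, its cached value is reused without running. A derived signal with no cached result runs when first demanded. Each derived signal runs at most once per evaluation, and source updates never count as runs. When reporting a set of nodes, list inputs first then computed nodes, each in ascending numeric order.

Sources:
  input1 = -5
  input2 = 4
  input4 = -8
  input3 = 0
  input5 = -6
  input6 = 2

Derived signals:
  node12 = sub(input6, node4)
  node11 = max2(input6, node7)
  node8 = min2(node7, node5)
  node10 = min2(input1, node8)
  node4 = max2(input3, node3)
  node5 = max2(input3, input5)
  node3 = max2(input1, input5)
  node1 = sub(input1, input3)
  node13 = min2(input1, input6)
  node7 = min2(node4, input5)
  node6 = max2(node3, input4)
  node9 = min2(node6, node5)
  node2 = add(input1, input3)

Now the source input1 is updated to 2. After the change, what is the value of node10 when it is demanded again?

Initial pass — values computed on the first demand:
  node3 = max2(-5, -6) = -5
  node4 = max2(0, -5) = 0
  node5 = max2(0, -6) = 0
  node7 = min2(0, -6) = -6
  node8 = min2(-6, 0) = -6
  node10 = min2(-5, -6) = -6

Second demand — change propagation:
  node3: re-runs because input1 -5->2; new result 2.
  node4: re-runs because node3 -5->2; new result 2.
  node7: re-runs because node4 0->2; new result -6 (unchanged).
  node8: re-examined; everything it read last time is the same (node7 unchanged, node5 unchanged) — cache -6 kept, no run.
  node10: re-runs because input1 -5->2; new result -6 (unchanged).

The important point: at node8 every value read last time is unchanged, so the dirty flag clears without a run.

node10 now evaluates to -6.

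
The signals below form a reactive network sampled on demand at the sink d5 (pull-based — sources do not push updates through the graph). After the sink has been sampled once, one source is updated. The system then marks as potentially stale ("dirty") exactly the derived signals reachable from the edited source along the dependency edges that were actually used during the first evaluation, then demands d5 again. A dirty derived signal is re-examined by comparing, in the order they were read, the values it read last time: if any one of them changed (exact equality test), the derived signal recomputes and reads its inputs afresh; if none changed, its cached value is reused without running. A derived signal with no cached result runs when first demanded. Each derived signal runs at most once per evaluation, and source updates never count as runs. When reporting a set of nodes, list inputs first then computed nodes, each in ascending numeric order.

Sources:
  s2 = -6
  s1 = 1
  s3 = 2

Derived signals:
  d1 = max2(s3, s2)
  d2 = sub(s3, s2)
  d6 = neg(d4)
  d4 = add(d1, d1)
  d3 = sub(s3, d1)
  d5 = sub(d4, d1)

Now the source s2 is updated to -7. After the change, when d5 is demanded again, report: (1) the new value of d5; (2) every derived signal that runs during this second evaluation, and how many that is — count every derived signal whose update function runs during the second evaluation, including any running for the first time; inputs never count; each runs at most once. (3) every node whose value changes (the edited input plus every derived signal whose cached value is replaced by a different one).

d5 now evaluates to 2.
Run set: d1 (1 run).
Changed values: s2.
The important point: d1 recomputes to an identical value, and the output ends up unchanged.

Initial pass — values computed on the first demand:
  d1 = max2(2, -6) = 2
  d4 = add(2, 2) = 4
  d5 = sub(4, 2) = 2

Second demand — change propagation:
  d1: re-runs because s2 -6->-7; new result 2 (unchanged).
  d4: re-examined; everything it read last time is the same (d1 unchanged, d1 unchanged) — cache 4 kept, no run.
  d5: re-examined; everything it read last time is the same (d4 unchanged, d1 unchanged) — cache 2 kept, no run.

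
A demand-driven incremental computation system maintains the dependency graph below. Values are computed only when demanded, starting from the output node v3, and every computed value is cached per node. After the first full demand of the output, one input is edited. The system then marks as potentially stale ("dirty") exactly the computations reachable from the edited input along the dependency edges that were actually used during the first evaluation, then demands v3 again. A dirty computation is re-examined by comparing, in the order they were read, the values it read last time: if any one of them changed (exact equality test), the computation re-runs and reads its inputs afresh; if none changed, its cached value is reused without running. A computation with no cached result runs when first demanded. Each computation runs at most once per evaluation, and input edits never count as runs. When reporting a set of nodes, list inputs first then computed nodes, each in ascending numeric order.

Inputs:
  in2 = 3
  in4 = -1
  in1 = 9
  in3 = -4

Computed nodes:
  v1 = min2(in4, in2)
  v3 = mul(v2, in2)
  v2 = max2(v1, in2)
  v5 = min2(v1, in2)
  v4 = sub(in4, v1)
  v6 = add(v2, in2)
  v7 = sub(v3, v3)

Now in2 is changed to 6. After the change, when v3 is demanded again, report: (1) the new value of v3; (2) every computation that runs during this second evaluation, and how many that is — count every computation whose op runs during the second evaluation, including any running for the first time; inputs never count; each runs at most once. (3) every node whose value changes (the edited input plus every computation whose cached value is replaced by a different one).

First evaluation (everything demanded from the output):
  v1 = min2(-1, 3) = -1
  v2 = max2(-1, 3) = 3
  v3 = mul(3, 3) = 9

Propagation after the edit:
  v1: runs — in2 3->6; result -1 (same value as before).
  v2: runs — in2 3->6; result 6.
  v3: runs — v2 3->6; in2 3->6; result 36.

New value of v3: 36.
Computations that run: v1, v2, v3 — 3 in total.
Values that change: in2, v2, v3.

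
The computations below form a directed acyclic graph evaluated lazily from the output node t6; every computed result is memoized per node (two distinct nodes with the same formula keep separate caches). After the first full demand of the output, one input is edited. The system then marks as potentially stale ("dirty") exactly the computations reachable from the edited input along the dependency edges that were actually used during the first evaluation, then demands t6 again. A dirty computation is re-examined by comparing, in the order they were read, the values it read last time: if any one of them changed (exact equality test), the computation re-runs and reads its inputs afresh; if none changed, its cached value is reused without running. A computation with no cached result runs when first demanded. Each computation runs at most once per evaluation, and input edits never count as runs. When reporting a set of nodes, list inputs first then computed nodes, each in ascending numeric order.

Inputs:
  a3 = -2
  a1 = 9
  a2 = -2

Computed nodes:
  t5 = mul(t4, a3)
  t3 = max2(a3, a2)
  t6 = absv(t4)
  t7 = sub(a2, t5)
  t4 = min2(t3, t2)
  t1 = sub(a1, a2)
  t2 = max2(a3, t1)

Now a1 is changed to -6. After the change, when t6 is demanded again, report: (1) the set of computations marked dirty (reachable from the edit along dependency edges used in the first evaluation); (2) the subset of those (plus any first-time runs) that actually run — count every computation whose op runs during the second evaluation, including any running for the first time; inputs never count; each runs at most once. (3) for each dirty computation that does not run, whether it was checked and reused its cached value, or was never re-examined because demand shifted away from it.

The edit dirties: t1, t2, t4, t6.
3 computations run: t1, t2, t4.
Cache hits after checking: t6.
Note the absorption at t4: it re-runs yet its value is the same, leaving the output's value untouched.

First demand of the output computes:
  t1 = sub(9, -2) = 11
  t2 = max2(-2, 11) = 11
  t3 = max2(-2, -2) = -2
  t4 = min2(-2, 11) = -2
  t6 = absv(-2) = 2

After the edit, cleaning proceeds:
  t1: a read changed (a1 9->-6) — executes, giving -4.
  t2: a read changed (t1 11->-4) — executes, giving -2.
  t4: a read changed (t2 11->-2) — executes, giving -2 — identical to its old value.
  t6: dirty, but its reads are unchanged (t4 unchanged); cached 2 stands.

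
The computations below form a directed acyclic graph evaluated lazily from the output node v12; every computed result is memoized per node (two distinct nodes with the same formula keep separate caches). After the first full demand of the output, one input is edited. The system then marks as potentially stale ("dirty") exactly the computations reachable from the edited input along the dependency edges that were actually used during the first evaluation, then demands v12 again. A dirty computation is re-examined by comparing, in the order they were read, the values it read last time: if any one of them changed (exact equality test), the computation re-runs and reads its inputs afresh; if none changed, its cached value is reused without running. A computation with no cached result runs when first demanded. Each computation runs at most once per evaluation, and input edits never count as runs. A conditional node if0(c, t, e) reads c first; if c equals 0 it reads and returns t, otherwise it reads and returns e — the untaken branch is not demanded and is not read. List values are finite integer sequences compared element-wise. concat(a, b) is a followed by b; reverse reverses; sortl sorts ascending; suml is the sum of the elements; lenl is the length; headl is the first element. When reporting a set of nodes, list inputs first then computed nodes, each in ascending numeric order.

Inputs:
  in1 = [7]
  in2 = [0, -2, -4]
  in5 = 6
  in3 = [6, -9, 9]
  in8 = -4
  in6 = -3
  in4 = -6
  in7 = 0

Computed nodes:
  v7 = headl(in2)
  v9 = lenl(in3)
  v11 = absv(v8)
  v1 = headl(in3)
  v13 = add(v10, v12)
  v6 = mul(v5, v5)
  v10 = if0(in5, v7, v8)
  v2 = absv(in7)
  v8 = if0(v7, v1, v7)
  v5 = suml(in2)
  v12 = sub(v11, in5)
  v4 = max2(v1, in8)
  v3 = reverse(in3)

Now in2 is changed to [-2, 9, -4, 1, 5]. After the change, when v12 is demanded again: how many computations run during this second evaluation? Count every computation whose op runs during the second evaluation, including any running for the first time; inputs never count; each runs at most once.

First demand of the output computes:
  v1 = headl([6, -9, 9]) = 6
  v7 = headl([0, -2, -4]) = 0
  v8 = if0(v7=0 -> then branch v1) = 6
  v11 = absv(6) = 6
  v12 = sub(6, 6) = 0

After the edit, cleaning proceeds:
  v7: a read changed (in2 [0, -2, -4]->[-2, 9, -4, 1, 5]) — executes, giving -2.
  v8: a read changed (v7 0->-2) — executes, giving -2.
  v11: a read changed (v8 6->-2) — executes, giving 2.
  v12: a read changed (v11 6->2) — executes, giving -4.

4 computations run: v7, v8, v11, v12.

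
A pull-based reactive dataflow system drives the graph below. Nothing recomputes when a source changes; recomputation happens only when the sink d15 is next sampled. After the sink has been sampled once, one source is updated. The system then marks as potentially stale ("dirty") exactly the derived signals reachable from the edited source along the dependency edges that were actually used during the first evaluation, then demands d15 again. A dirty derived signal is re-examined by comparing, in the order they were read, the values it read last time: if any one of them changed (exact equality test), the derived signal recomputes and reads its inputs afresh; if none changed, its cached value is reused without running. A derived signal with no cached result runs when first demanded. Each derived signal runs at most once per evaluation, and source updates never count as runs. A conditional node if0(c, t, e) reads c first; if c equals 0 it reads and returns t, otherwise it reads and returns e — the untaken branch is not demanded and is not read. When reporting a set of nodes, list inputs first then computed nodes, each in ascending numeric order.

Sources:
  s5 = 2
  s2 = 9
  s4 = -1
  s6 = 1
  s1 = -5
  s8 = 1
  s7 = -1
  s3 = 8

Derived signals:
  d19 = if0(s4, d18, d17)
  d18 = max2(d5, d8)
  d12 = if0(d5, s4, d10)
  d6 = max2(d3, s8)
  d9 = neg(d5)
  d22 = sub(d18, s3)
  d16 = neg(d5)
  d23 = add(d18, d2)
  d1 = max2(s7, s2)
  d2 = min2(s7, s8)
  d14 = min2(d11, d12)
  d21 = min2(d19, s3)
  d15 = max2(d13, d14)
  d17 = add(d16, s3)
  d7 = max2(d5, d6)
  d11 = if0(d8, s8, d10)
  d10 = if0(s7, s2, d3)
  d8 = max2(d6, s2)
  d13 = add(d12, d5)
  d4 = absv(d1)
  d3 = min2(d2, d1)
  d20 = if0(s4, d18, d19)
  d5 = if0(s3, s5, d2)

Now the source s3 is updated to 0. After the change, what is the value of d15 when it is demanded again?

First evaluation (everything demanded from the output):
  d1 = max2(-1, 9) = 9
  d2 = min2(-1, 1) = -1
  d3 = min2(-1, 9) = -1
  d5 = if0(s3=8 -> else branch d2) = -1
  d6 = max2(-1, 1) = 1
  d8 = max2(1, 9) = 9
  d10 = if0(s7=-1 -> else branch d3) = -1
  d11 = if0(d8=9 -> else branch d10) = -1
  d12 = if0(d5=-1 -> else branch d10) = -1
  d13 = add(-1, -1) = -2
  d14 = min2(-1, -1) = -1
  d15 = max2(-2, -1) = -1

Propagation after the edit:
  d5: runs — s3 8->0; result 2.
  d12: runs — d5 -1->2; result -1 (same value as before).
  d13: runs — d5 -1->2; result 1.
  d14: checked — values it read are unchanged (d11 unchanged, d12 unchanged); reused cached -1 without running.
  d15: runs — d13 -2->1; result 1.

Key observation: the cutoff stops propagation at d14 — its inputs' values are unchanged, so it reuses its cache.

New value of d15: 1.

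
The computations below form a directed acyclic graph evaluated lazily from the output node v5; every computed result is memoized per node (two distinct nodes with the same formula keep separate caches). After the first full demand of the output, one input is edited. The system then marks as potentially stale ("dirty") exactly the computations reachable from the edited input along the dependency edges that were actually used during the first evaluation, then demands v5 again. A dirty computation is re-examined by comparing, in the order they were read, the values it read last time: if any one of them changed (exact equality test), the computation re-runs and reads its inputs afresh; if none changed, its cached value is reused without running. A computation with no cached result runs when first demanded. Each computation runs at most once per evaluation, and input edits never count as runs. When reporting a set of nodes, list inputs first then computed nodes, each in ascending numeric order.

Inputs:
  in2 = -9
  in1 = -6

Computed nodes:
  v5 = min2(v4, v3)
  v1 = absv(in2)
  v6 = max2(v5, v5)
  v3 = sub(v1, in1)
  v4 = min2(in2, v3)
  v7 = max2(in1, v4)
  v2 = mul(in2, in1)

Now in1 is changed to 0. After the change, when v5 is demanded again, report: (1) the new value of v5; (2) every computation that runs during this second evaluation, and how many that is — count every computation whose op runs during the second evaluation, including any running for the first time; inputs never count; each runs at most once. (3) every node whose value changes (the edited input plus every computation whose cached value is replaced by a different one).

Demanding v5 again yields -9.
3 computations run: v3, v4, v5.
The nodes whose values change: in1, v3.

First demand of the output computes:
  v1 = absv(-9) = 9
  v3 = sub(9, -6) = 15
  v4 = min2(-9, 15) = -9
  v5 = min2(-9, 15) = -9

After the edit, cleaning proceeds:
  v3: a read changed (in1 -6->0) — executes, giving 9.
  v4: a read changed (v3 15->9) — executes, giving -9 — identical to its old value.
  v5: a read changed (v3 15->9) — executes, giving -9 — identical to its old value.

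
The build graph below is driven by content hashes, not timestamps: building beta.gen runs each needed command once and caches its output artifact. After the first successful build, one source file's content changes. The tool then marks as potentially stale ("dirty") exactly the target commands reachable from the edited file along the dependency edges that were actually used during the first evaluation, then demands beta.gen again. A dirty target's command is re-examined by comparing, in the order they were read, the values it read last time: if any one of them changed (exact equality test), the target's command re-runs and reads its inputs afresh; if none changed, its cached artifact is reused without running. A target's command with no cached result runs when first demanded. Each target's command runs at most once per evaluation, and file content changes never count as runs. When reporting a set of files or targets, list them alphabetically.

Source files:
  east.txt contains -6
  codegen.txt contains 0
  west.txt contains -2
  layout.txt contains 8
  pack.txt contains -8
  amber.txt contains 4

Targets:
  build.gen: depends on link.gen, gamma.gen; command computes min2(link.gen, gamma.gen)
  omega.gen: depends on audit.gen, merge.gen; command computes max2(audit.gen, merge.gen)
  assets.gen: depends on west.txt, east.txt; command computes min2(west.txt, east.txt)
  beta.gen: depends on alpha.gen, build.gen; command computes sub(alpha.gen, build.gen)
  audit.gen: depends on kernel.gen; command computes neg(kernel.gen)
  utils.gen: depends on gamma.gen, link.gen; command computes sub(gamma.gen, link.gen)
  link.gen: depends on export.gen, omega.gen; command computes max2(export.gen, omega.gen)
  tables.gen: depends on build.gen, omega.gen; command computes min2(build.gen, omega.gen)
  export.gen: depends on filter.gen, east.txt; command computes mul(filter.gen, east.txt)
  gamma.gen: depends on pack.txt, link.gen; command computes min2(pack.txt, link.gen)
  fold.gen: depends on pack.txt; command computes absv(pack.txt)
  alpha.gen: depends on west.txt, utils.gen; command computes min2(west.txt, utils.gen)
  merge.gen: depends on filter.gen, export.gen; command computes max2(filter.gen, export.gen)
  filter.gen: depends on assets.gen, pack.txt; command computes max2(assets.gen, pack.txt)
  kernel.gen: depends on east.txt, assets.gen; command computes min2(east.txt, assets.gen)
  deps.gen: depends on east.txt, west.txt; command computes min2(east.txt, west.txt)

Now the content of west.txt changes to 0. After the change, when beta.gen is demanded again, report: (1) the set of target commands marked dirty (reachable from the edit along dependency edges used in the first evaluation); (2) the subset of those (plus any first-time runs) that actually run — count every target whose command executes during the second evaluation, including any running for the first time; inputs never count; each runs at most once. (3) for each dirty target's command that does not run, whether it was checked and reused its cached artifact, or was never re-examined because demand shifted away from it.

Initial pass — values computed on the first demand:
  assets.gen = min2(-2, -6) = -6
  filter.gen = max2(-6, -8) = -6
  export.gen = mul(-6, -6) = 36
  kernel.gen = min2(-6, -6) = -6
  audit.gen = neg(-6) = 6
  merge.gen = max2(-6, 36) = 36
  omega.gen = max2(6, 36) = 36
  link.gen = max2(36, 36) = 36
  gamma.gen = min2(-8, 36) = -8
  build.gen = min2(36, -8) = -8
  utils.gen = sub(-8, 36) = -44
  alpha.gen = min2(-2, -44) = -44
  beta.gen = sub(-44, -8) = -36

Second demand — change propagation:
  assets.gen: re-runs because west.txt -2->0; new result -6 (unchanged).
  filter.gen: re-examined; everything it read last time is the same (assets.gen unchanged, pack.txt unchanged) — cache -6 kept, no run.
  export.gen: re-examined; everything it read last time is the same (filter.gen unchanged, east.txt unchanged) — cache 36 kept, no run.
  kernel.gen: re-examined; everything it read last time is the same (east.txt unchanged, assets.gen unchanged) — cache -6 kept, no run.
  audit.gen: re-examined; everything it read last time is the same (kernel.gen unchanged) — cache 6 kept, no run.
  merge.gen: re-examined; everything it read last time is the same (filter.gen unchanged, export.gen unchanged) — cache 36 kept, no run.
  omega.gen: re-examined; everything it read last time is the same (audit.gen unchanged, merge.gen unchanged) — cache 36 kept, no run.
  link.gen: re-examined; everything it read last time is the same (export.gen unchanged, omega.gen unchanged) — cache 36 kept, no run.
  gamma.gen: re-examined; everything it read last time is the same (pack.txt unchanged, link.gen unchanged) — cache -8 kept, no run.
  build.gen: re-examined; everything it read last time is the same (link.gen unchanged, gamma.gen unchanged) — cache -8 kept, no run.
  utils.gen: re-examined; everything it read last time is the same (gamma.gen unchanged, link.gen unchanged) — cache -44 kept, no run.
  alpha.gen: re-runs because west.txt -2->0; new result -44 (unchanged).
  beta.gen: re-examined; everything it read last time is the same (alpha.gen unchanged, build.gen unchanged) — cache -36 kept, no run.

The important point: at kernel.gen every value read last time is unchanged, so the dirty flag clears without a run.

Dirty set: alpha.gen, assets.gen, audit.gen, beta.gen, build.gen, export.gen, filter.gen, gamma.gen, kernel.gen, link.gen, merge.gen, omega.gen, utils.gen.
Run set: alpha.gen, assets.gen (2 run).
Re-examined without running (cache reused): audit.gen, beta.gen, build.gen, export.gen, filter.gen, gamma.gen, kernel.gen, link.gen, merge.gen, omega.gen, utils.gen.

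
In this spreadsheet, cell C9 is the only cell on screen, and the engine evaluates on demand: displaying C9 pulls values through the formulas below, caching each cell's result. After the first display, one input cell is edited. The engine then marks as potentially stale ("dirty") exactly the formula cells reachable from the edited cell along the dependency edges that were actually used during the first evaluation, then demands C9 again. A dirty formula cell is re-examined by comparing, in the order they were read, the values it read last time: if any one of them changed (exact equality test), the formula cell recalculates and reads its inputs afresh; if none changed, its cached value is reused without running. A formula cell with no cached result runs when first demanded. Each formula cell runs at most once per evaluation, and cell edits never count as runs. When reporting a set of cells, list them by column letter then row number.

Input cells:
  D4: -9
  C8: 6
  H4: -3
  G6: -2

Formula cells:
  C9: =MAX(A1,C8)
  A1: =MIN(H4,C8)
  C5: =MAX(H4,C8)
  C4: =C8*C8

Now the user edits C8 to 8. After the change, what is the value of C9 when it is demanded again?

C9 now evaluates to 8.

Initial pass — values computed on the first demand:
  A1 = MIN(-3, 6) = -3
  C9 = MAX(-3, 6) = 6

Second demand — change propagation:
  A1: re-runs because C8 6->8; new result -3 (unchanged).
  C9: re-runs because C8 6->8; new result 8.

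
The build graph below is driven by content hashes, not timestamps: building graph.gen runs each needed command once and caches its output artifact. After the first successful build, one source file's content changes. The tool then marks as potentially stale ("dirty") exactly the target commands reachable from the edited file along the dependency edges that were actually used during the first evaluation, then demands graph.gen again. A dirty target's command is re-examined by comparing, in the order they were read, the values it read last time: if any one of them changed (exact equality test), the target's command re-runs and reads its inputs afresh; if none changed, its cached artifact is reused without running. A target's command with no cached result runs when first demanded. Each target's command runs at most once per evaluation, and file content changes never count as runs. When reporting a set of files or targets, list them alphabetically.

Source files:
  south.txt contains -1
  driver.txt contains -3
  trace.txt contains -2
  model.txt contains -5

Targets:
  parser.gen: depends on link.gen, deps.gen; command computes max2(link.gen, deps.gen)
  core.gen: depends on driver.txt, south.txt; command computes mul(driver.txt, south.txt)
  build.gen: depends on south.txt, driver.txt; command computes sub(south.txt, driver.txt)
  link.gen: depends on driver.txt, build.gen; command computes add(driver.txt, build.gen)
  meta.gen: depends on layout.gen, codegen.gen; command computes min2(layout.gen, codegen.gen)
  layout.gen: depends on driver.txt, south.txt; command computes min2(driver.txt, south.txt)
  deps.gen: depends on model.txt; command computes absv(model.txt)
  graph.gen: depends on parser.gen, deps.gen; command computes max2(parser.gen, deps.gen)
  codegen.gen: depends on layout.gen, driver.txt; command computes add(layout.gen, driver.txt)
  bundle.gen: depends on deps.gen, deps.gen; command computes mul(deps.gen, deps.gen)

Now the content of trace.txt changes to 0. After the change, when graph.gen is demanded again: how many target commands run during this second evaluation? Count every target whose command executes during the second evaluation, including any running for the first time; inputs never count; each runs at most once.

Initial pass — values computed on the first demand:
  build.gen = sub(-1, -3) = 2
  deps.gen = absv(-5) = 5
  link.gen = add(-3, 2) = -1
  parser.gen = max2(-1, 5) = 5
  graph.gen = max2(5, 5) = 5

Second demand — change propagation:
  no demanded computation ever read trace.txt, so the edit dirties nothing and nothing runs.

The important point: nothing the output needs ever reads trace.txt, so the edit is invisible to it.

Run set: none (0 run).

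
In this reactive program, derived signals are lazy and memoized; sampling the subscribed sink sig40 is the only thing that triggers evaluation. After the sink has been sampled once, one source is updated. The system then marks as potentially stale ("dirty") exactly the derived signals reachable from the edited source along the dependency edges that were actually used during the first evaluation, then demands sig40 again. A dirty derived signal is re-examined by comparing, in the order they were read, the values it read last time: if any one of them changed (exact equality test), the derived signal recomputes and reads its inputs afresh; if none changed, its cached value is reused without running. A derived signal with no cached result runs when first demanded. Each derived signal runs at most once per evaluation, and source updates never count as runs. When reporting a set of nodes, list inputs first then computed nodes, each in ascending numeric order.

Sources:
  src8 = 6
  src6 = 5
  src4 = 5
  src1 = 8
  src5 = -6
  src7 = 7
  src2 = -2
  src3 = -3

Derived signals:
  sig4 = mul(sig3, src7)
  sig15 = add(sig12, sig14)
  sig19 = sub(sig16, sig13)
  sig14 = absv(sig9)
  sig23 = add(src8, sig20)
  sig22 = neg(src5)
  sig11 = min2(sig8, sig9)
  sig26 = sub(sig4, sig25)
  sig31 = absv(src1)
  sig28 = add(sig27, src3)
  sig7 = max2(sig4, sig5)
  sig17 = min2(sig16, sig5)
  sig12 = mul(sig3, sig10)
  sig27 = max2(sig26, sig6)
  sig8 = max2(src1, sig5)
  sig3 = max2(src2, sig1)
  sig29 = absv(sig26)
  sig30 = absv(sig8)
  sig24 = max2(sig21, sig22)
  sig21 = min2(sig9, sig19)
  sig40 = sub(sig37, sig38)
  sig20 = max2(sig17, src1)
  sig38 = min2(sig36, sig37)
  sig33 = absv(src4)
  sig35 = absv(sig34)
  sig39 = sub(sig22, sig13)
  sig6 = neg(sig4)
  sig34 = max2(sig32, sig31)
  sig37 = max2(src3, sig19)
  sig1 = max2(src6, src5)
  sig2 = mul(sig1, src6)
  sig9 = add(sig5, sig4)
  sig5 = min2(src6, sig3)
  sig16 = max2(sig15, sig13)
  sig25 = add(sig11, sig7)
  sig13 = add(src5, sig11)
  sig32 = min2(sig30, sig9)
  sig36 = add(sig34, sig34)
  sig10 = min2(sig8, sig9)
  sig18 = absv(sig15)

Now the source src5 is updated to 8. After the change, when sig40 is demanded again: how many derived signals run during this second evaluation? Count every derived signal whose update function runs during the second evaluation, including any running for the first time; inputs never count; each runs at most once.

17 derived signals run: sig1, sig3, sig4, sig5, sig9, sig10, sig11, sig12, sig13, sig14, sig15, sig16, sig19, sig32, sig37, sig38, sig40.
Note where the cutoff bites: sig8 is checked, finds nothing changed, and keeps its cache.

First demand of the output computes:
  sig1 = max2(5, -6) = 5
  sig3 = max2(-2, 5) = 5
  sig4 = mul(5, 7) = 35
  sig5 = min2(5, 5) = 5
  sig8 = max2(8, 5) = 8
  sig9 = add(5, 35) = 40
  sig10 = min2(8, 40) = 8
  sig11 = min2(8, 40) = 8
  sig12 = mul(5, 8) = 40
  sig13 = add(-6, 8) = 2
  sig14 = absv(40) = 40
  sig15 = add(40, 40) = 80
  sig16 = max2(80, 2) = 80
  sig19 = sub(80, 2) = 78
  sig30 = absv(8) = 8
  sig31 = absv(8) = 8
  sig32 = min2(8, 40) = 8
  sig34 = max2(8, 8) = 8
  sig36 = add(8, 8) = 16
  sig37 = max2(-3, 78) = 78
  sig38 = min2(16, 78) = 16
  sig40 = sub(78, 16) = 62

After the edit, cleaning proceeds:
  sig1: a read changed (src5 -6->8) — executes, giving 8.
  sig3: a read changed (sig1 5->8) — executes, giving 8.
  sig4: a read changed (sig3 5->8) — executes, giving 56.
  sig5: a read changed (sig3 5->8) — executes, giving 5 — identical to its old value.
  sig8: dirty, but its reads are unchanged (src1 unchanged, sig5 unchanged); cached 8 stands.
  sig9: a read changed (sig4 35->56) — executes, giving 61.
  sig10: a read changed (sig9 40->61) — executes, giving 8 — identical to its old value.
  sig11: a read changed (sig9 40->61) — executes, giving 8 — identical to its old value.
  sig12: a read changed (sig3 5->8) — executes, giving 64.
  sig13: a read changed (src5 -6->8) — executes, giving 16.
  sig14: a read changed (sig9 40->61) — executes, giving 61.
  sig15: a read changed (sig12 40->64; sig14 40->61) — executes, giving 125.
  sig16: a read changed (sig15 80->125; sig13 2->16) — executes, giving 125.
  sig19: a read changed (sig16 80->125; sig13 2->16) — executes, giving 109.
  sig30: dirty, but its reads are unchanged (sig8 unchanged); cached 8 stands.
  sig32: a read changed (sig9 40->61) — executes, giving 8 — identical to its old value.
  sig34: dirty, but its reads are unchanged (sig32 unchanged, sig31 unchanged); cached 8 stands.
  sig36: dirty, but its reads are unchanged (sig34 unchanged, sig34 unchanged); cached 16 stands.
  sig37: a read changed (sig19 78->109) — executes, giving 109.
  sig38: a read changed (sig37 78->109) — executes, giving 16 — identical to its old value.
  sig40: a read changed (sig37 78->109) — executes, giving 93.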